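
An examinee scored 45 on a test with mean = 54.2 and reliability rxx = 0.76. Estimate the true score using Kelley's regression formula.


T_est = rxx * X + (1 - rxx) * mean
T_est = 0.76 * 45 + 0.24 * 54.2
T_est = 34.2 + 13.008
T_est = 47.208

47.208


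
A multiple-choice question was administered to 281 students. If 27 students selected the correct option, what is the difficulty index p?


Item difficulty p = number correct / total examinees
p = 27 / 281
p = 0.0961

0.0961


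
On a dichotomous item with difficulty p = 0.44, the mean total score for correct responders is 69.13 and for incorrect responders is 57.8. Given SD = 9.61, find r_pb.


q = 1 - p = 0.56
rpb = ((M1 - M0) / SD) * sqrt(p * q)
rpb = ((69.13 - 57.8) / 9.61) * sqrt(0.44 * 0.56)
rpb = 0.5852

0.5852


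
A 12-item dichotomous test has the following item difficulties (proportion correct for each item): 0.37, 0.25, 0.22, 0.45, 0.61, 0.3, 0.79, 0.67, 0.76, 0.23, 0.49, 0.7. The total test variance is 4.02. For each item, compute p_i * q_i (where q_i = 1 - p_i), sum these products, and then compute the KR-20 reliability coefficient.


For each item, compute p_i * q_i:
  Item 1: 0.37 * 0.63 = 0.2331
  Item 2: 0.25 * 0.75 = 0.1875
  Item 3: 0.22 * 0.78 = 0.1716
  Item 4: 0.45 * 0.55 = 0.2475
  Item 5: 0.61 * 0.39 = 0.2379
  Item 6: 0.3 * 0.7 = 0.21
  Item 7: 0.79 * 0.21 = 0.1659
  Item 8: 0.67 * 0.33 = 0.2211
  Item 9: 0.76 * 0.24 = 0.1824
  Item 10: 0.23 * 0.77 = 0.1771
  Item 11: 0.49 * 0.51 = 0.2499
  Item 12: 0.7 * 0.3 = 0.21
Sum(p_i * q_i) = 0.2331 + 0.1875 + 0.1716 + 0.2475 + 0.2379 + 0.21 + 0.1659 + 0.2211 + 0.1824 + 0.1771 + 0.2499 + 0.21 = 2.494
KR-20 = (k/(k-1)) * (1 - Sum(p_i*q_i) / Var_total)
= (12/11) * (1 - 2.494/4.02)
= 1.0909 * 0.3796
KR-20 = 0.4141

0.4141


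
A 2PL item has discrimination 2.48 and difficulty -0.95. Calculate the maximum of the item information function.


For 2PL, max info at theta = b = -0.95
I_max = a^2 / 4 = 2.48^2 / 4
= 6.1504 / 4
I_max = 1.5376

1.5376


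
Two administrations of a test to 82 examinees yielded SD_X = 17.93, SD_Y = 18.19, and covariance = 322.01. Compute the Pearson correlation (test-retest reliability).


r = cov(X,Y) / (SD_X * SD_Y)
r = 322.01 / (17.93 * 18.19)
r = 322.01 / 326.1467
r = 0.9873

0.9873


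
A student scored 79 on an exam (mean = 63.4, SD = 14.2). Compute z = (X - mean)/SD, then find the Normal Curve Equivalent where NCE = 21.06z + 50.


z = (X - mean) / SD = (79 - 63.4) / 14.2
z = 15.6 / 14.2
z = 1.0986
NCE = NCE = 21.06z + 50
Carry z at full precision (z = 15.6 / 14.2) into the conversion:
NCE = 21.06 * (15.6 / 14.2) + 50 = 328.536 / 14.2 + 50
NCE = 23.1363 + 50
NCE = 73.1363

73.1363


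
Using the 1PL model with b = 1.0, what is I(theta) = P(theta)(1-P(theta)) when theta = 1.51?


P = 1/(1+exp(-(1.51-1.0))) = 0.6248
I = P*(1-P) = 0.6248 * 0.3752
I = 0.2344

0.2344


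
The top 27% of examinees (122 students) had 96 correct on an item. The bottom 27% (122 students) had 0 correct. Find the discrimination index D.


p_upper = 96/122 = 0.7869
p_lower = 0/122 = 0.0
D = 0.7869 - 0.0 = 0.7869

0.7869


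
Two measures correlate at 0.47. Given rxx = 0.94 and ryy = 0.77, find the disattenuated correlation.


r_corrected = rxy / sqrt(rxx * ryy)
= 0.47 / sqrt(0.94 * 0.77)
= 0.47 / sqrt(0.7238)
= 0.47 / 0.850764
r_corrected = 0.5524

0.5524


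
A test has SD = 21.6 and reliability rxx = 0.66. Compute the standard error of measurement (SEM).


SEM = SD * sqrt(1 - rxx)
SEM = 21.6 * sqrt(1 - 0.66)
SEM = 21.6 * sqrt(0.34) = 21.6 * 0.583095
SEM = 12.5949

12.5949


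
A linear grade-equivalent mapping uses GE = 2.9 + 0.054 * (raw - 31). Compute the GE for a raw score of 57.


raw - median = 57 - 31 = 26
slope * diff = 0.054 * 26 = 1.404
GE = 2.9 + 1.404
GE = 4.304

4.304


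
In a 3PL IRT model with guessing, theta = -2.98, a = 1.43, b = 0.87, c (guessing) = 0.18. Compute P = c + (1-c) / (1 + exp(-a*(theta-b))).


logit = 1.43*(-2.98 - 0.87) = -5.5055
P* = 1/(1 + exp(--5.5055)) = 0.004
P = 0.18 + (1 - 0.18) * 0.004
P = 0.1833

0.1833


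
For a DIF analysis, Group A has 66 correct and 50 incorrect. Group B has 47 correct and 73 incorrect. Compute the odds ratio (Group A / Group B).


Odds_A = 66/50 = 1.32
Odds_B = 47/73 = 0.6438
OR = Odds_A / Odds_B = 1.32 / 0.6438
Exactly, OR = (66 * 73) / (50 * 47) = 4818 / 2350
OR = 2.0502

2.0502


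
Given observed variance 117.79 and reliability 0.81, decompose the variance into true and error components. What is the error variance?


var_true = rxx * var_obs = 0.81 * 117.79 = 95.4099
var_error = var_obs - var_true
var_error = 117.79 - 95.4099
var_error = 22.3801

22.3801


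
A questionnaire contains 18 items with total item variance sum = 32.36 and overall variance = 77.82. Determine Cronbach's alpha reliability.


alpha = (k/(k-1)) * (1 - sum(si^2)/s_total^2)
= (18/17) * (1 - 32.36/77.82)
alpha = 0.6185

0.6185


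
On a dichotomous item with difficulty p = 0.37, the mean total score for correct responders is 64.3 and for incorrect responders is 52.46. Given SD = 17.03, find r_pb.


q = 1 - p = 0.63
rpb = ((M1 - M0) / SD) * sqrt(p * q)
rpb = ((64.3 - 52.46) / 17.03) * sqrt(0.37 * 0.63)
rpb = 0.3357

0.3357


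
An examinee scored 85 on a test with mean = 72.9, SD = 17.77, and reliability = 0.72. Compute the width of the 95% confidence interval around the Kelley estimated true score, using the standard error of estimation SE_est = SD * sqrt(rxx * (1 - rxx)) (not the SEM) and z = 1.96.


True score estimate = 0.72*85 + 0.28*72.9 = 81.612
SE_est = SD * sqrt(rxx * (1 - rxx)) = 17.77 * sqrt(0.72 * 0.28) = 17.77 * sqrt(0.2016) = 7.97871
CI = T_est +/- z * SE_est, so width = 2 * z * SE_est = 2 * 1.96 * 7.97871
Width = 31.2765

31.2765


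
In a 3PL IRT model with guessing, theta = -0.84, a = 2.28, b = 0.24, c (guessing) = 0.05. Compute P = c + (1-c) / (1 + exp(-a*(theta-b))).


logit = 2.28*(-0.84 - 0.24) = -2.4624
P* = 1/(1 + exp(--2.4624)) = 0.0785
P = 0.05 + (1 - 0.05) * 0.0785
P = 0.1246

0.1246


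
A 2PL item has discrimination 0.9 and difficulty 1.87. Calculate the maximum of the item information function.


For 2PL, max info at theta = b = 1.87
I_max = a^2 / 4 = 0.9^2 / 4
= 0.81 / 4
I_max = 0.2025

0.2025


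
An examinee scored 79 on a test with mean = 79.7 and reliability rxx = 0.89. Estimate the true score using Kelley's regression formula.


T_est = rxx * X + (1 - rxx) * mean
T_est = 0.89 * 79 + 0.11 * 79.7
T_est = 70.31 + 8.767
T_est = 79.077

79.077


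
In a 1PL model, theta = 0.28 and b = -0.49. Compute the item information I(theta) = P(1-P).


P = 1/(1+exp(-(0.28--0.49))) = 0.6835
I = P*(1-P) = 0.6835 * 0.3165
I = 0.2163

0.2163


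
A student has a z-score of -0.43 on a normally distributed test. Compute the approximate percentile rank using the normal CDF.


CDF(z) = 0.5 * (1 + erf(z/sqrt(2)))
erf(-0.3041) = -0.3328
CDF = 0.3336
Percentile rank = 0.3336 * 100 = 33.36

33.36


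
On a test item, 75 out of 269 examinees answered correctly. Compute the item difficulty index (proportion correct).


Item difficulty p = number correct / total examinees
p = 75 / 269
p = 0.2788

0.2788


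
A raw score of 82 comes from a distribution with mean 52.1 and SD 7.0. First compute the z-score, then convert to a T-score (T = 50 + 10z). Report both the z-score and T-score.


z = (X - mean) / SD = (82 - 52.1) / 7.0
z = 29.9 / 7.0
z = 4.2714
T-score = T = 50 + 10z
Carry z at full precision (z = 29.9 / 7.0) into the conversion:
T-score = 50 + 10 * (29.9 / 7.0) = 50 + 299 / 7.0
T-score = 50 + 42.7143
T-score = 92.7143

92.7143


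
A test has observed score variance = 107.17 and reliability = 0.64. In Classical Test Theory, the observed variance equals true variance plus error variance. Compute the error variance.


var_true = rxx * var_obs = 0.64 * 107.17 = 68.5888
var_error = var_obs - var_true
var_error = 107.17 - 68.5888
var_error = 38.5812

38.5812


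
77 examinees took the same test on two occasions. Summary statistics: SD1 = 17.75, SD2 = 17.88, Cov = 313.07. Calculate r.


r = cov(X,Y) / (SD_X * SD_Y)
r = 313.07 / (17.75 * 17.88)
r = 313.07 / 317.37
r = 0.9865

0.9865


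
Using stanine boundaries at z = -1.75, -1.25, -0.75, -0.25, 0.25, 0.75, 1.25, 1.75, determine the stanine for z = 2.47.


Stanine boundaries: [-1.75, -1.25, -0.75, -0.25, 0.25, 0.75, 1.25, 1.75]
z = 2.47
Check each boundary:
  z >= -1.75 -> could be stanine 2
  z >= -1.25 -> could be stanine 3
  z >= -0.75 -> could be stanine 4
  z >= -0.25 -> could be stanine 5
  z >= 0.25 -> could be stanine 6
  z >= 0.75 -> could be stanine 7
  z >= 1.25 -> could be stanine 8
  z >= 1.75 -> could be stanine 9
Highest qualifying boundary gives stanine = 9

9


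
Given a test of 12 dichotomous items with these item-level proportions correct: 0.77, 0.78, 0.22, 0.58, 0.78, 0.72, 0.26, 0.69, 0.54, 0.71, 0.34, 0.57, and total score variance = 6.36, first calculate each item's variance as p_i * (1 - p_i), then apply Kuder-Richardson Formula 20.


For each item, compute p_i * q_i:
  Item 1: 0.77 * 0.23 = 0.1771
  Item 2: 0.78 * 0.22 = 0.1716
  Item 3: 0.22 * 0.78 = 0.1716
  Item 4: 0.58 * 0.42 = 0.2436
  Item 5: 0.78 * 0.22 = 0.1716
  Item 6: 0.72 * 0.28 = 0.2016
  Item 7: 0.26 * 0.74 = 0.1924
  Item 8: 0.69 * 0.31 = 0.2139
  Item 9: 0.54 * 0.46 = 0.2484
  Item 10: 0.71 * 0.29 = 0.2059
  Item 11: 0.34 * 0.66 = 0.2244
  Item 12: 0.57 * 0.43 = 0.2451
Sum(p_i * q_i) = 0.1771 + 0.1716 + 0.1716 + 0.2436 + 0.1716 + 0.2016 + 0.1924 + 0.2139 + 0.2484 + 0.2059 + 0.2244 + 0.2451 = 2.4672
KR-20 = (k/(k-1)) * (1 - Sum(p_i*q_i) / Var_total)
= (12/11) * (1 - 2.4672/6.36)
= 1.0909 * 0.6121
KR-20 = 0.6677

0.6677


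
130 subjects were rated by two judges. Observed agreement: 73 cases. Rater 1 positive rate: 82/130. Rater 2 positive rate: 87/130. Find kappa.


P_o = 73/130 = 0.561538
P_e = (82*87 + 48*43) / 16900 = 0.54426
kappa = (P_o - P_e) / (1 - P_e)
kappa = (0.561538 - 0.54426) / (1 - 0.54426)
kappa = 0.0379

0.0379


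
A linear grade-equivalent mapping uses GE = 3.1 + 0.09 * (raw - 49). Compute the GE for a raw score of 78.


raw - median = 78 - 49 = 29
slope * diff = 0.09 * 29 = 2.61
GE = 3.1 + 2.61
GE = 5.71

5.71


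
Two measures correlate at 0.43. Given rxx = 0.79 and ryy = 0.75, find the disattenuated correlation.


r_corrected = rxy / sqrt(rxx * ryy)
= 0.43 / sqrt(0.79 * 0.75)
= 0.43 / sqrt(0.5925)
= 0.43 / 0.76974
r_corrected = 0.5586

0.5586


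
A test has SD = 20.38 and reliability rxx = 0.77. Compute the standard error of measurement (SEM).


SEM = SD * sqrt(1 - rxx)
SEM = 20.38 * sqrt(1 - 0.77)
SEM = 20.38 * sqrt(0.23) = 20.38 * 0.479583
SEM = 9.7739

9.7739


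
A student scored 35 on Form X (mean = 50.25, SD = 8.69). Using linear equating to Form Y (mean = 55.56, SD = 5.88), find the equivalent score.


slope = SD_Y / SD_X = 5.88 / 8.69 ~ 0.6766
intercept = mean_Y - slope * mean_X = 55.56 - (5.88 / 8.69) * 50.25 ~ 21.5588
Y = slope * X + intercept. To avoid rounding drift from the rounded slope/intercept, evaluate the equivalent form Y = mean_Y + SD_Y * (X - mean_X) / SD_X at full precision:
Y = 55.56 + 5.88 * (35 - 50.25) / 8.69
Y = 55.56 - 5.88 * 15.25 / 8.69
Y = 55.56 - 89.67 / 8.69
Y = 55.56 - 10.3188
Y = 45.2412

45.2412


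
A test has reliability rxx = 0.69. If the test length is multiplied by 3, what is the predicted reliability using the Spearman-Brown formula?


r_new = (n * rxx) / (1 + (n-1) * rxx)
r_new = (3 * 0.69) / (1 + 2 * 0.69)
r_new = 2.07 / 2.38
r_new = 0.8697

0.8697


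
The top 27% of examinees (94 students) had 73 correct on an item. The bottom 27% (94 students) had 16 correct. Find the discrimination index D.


p_upper = 73/94 = 0.7766
p_lower = 16/94 = 0.1702
D = 0.7766 - 0.1702 = 0.6064

0.6064


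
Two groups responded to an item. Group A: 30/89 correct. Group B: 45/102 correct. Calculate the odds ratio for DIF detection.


Odds_A = 30/59 = 0.5085
Odds_B = 45/57 = 0.7895
OR = Odds_A / Odds_B = 0.5085 / 0.7895
Exactly, OR = (30 * 57) / (59 * 45) = 1710 / 2655
OR = 0.6441

0.6441


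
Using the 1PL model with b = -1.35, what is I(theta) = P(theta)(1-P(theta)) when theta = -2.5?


P = 1/(1+exp(-(-2.5--1.35))) = 0.2405
I = P*(1-P) = 0.2405 * 0.7595
I = 0.1827

0.1827


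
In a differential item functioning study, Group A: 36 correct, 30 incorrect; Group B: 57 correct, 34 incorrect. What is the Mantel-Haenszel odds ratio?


Odds_A = 36/30 = 1.2
Odds_B = 57/34 = 1.6765
OR = Odds_A / Odds_B = 1.2 / 1.6765
Exactly, OR = (36 * 34) / (30 * 57) = 1224 / 1710
OR = 0.7158

0.7158


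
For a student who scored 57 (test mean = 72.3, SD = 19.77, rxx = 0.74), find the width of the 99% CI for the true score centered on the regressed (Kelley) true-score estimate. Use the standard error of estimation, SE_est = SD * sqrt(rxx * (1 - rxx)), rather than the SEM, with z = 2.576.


True score estimate = 0.74*57 + 0.26*72.3 = 60.978
SE_est = SD * sqrt(rxx * (1 - rxx)) = 19.77 * sqrt(0.74 * 0.26) = 19.77 * sqrt(0.1924) = 8.671799
CI = T_est +/- z * SE_est, so width = 2 * z * SE_est = 2 * 2.576 * 8.671799
Width = 44.6771

44.6771


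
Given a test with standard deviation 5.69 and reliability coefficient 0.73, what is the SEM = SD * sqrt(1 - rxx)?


SEM = SD * sqrt(1 - rxx)
SEM = 5.69 * sqrt(1 - 0.73)
SEM = 5.69 * sqrt(0.27) = 5.69 * 0.519615
SEM = 2.9566

2.9566


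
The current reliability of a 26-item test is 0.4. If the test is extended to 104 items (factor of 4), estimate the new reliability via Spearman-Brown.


r_new = (n * rxx) / (1 + (n-1) * rxx)
r_new = (4 * 0.4) / (1 + 3 * 0.4)
r_new = 1.6 / 2.2
r_new = 0.7273

0.7273


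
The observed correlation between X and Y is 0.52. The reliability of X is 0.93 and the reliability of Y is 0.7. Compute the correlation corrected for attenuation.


r_corrected = rxy / sqrt(rxx * ryy)
= 0.52 / sqrt(0.93 * 0.7)
= 0.52 / sqrt(0.651)
= 0.52 / 0.806846
r_corrected = 0.6445

0.6445


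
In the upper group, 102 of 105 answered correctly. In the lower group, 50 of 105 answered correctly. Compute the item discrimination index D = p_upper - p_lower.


p_upper = 102/105 = 0.9714
p_lower = 50/105 = 0.4762
D = 0.9714 - 0.4762 = 0.4952

0.4952


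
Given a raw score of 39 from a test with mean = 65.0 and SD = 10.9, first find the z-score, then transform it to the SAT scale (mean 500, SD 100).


z = (X - mean) / SD = (39 - 65.0) / 10.9
z = -26.0 / 10.9
z = -2.3853
SAT-scale = SAT = 500 + 100z
Carry z at full precision (z = -26.0 / 10.9) into the conversion:
SAT-scale = 500 + 100 * (-26.0 / 10.9) = 500 + -2600 / 10.9
SAT-scale = 500 + -238.5321
SAT-scale = 261.4679

261.4679


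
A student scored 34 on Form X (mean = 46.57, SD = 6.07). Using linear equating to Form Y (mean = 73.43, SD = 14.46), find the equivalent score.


slope = SD_Y / SD_X = 14.46 / 6.07 ~ 2.3822
intercept = mean_Y - slope * mean_X = 73.43 - (14.46 / 6.07) * 46.57 ~ -37.5094
Y = slope * X + intercept. To avoid rounding drift from the rounded slope/intercept, evaluate the equivalent form Y = mean_Y + SD_Y * (X - mean_X) / SD_X at full precision:
Y = 73.43 + 14.46 * (34 - 46.57) / 6.07
Y = 73.43 - 14.46 * 12.57 / 6.07
Y = 73.43 - 181.7622 / 6.07
Y = 73.43 - 29.9443
Y = 43.4857

43.4857


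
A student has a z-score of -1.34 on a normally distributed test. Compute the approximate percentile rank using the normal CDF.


CDF(z) = 0.5 * (1 + erf(z/sqrt(2)))
erf(-0.9475) = -0.8198
CDF = 0.0901
Percentile rank = 0.0901 * 100 = 9.01

9.01


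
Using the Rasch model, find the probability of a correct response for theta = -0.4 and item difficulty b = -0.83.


theta - b = -0.4 - -0.83 = 0.43
exp(-(theta - b)) = exp(-0.43) = 0.6505
P = 1 / (1 + 0.6505)
P = 0.6059

0.6059


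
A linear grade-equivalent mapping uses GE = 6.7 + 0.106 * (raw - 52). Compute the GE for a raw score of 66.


raw - median = 66 - 52 = 14
slope * diff = 0.106 * 14 = 1.484
GE = 6.7 + 1.484
GE = 8.184

8.184


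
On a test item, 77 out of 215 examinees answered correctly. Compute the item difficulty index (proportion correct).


Item difficulty p = number correct / total examinees
p = 77 / 215
p = 0.3581

0.3581


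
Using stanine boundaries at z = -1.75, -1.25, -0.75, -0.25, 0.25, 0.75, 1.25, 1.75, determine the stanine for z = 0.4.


Stanine boundaries: [-1.75, -1.25, -0.75, -0.25, 0.25, 0.75, 1.25, 1.75]
z = 0.4
Check each boundary:
  z >= -1.75 -> could be stanine 2
  z >= -1.25 -> could be stanine 3
  z >= -0.75 -> could be stanine 4
  z >= -0.25 -> could be stanine 5
  z >= 0.25 -> could be stanine 6
  z < 0.75
  z < 1.25
  z < 1.75
Highest qualifying boundary gives stanine = 6

6


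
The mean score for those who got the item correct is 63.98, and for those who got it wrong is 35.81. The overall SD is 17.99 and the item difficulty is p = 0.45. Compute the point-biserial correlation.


q = 1 - p = 0.55
rpb = ((M1 - M0) / SD) * sqrt(p * q)
rpb = ((63.98 - 35.81) / 17.99) * sqrt(0.45 * 0.55)
rpb = 0.779

0.779


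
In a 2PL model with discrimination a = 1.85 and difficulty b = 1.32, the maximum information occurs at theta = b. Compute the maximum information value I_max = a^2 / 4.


For 2PL, max info at theta = b = 1.32
I_max = a^2 / 4 = 1.85^2 / 4
= 3.4225 / 4
I_max = 0.8556

0.8556


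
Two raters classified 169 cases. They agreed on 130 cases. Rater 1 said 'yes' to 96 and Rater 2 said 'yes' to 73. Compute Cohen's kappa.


P_o = 130/169 = 0.769231
P_e = (96*73 + 73*96) / 28561 = 0.490739
kappa = (P_o - P_e) / (1 - P_e)
kappa = (0.769231 - 0.490739) / (1 - 0.490739)
kappa = 0.5469

0.5469


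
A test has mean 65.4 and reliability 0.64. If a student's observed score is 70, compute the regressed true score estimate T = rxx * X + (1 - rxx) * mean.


T_est = rxx * X + (1 - rxx) * mean
T_est = 0.64 * 70 + 0.36 * 65.4
T_est = 44.8 + 23.544
T_est = 68.344

68.344


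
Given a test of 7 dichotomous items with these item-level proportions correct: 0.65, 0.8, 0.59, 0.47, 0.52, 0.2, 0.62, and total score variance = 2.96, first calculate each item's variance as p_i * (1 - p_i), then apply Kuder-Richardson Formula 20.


For each item, compute p_i * q_i:
  Item 1: 0.65 * 0.35 = 0.2275
  Item 2: 0.8 * 0.2 = 0.16
  Item 3: 0.59 * 0.41 = 0.2419
  Item 4: 0.47 * 0.53 = 0.2491
  Item 5: 0.52 * 0.48 = 0.2496
  Item 6: 0.2 * 0.8 = 0.16
  Item 7: 0.62 * 0.38 = 0.2356
Sum(p_i * q_i) = 0.2275 + 0.16 + 0.2419 + 0.2491 + 0.2496 + 0.16 + 0.2356 = 1.5237
KR-20 = (k/(k-1)) * (1 - Sum(p_i*q_i) / Var_total)
= (7/6) * (1 - 1.5237/2.96)
= 1.1667 * 0.4852
KR-20 = 0.5661

0.5661


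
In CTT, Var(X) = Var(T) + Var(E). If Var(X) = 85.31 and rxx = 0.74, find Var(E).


var_true = rxx * var_obs = 0.74 * 85.31 = 63.1294
var_error = var_obs - var_true
var_error = 85.31 - 63.1294
var_error = 22.1806

22.1806


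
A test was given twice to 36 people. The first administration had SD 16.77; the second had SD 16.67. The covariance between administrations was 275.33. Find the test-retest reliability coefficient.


r = cov(X,Y) / (SD_X * SD_Y)
r = 275.33 / (16.77 * 16.67)
r = 275.33 / 279.5559
r = 0.9849

0.9849


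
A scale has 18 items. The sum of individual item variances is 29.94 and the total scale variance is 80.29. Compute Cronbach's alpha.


alpha = (k/(k-1)) * (1 - sum(si^2)/s_total^2)
= (18/17) * (1 - 29.94/80.29)
alpha = 0.664

0.664


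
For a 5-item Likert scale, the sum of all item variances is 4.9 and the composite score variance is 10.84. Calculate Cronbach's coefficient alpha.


alpha = (k/(k-1)) * (1 - sum(si^2)/s_total^2)
= (5/4) * (1 - 4.9/10.84)
alpha = 0.685

0.685


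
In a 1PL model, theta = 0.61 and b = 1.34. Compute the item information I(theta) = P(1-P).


P = 1/(1+exp(-(0.61-1.34))) = 0.3252
I = P*(1-P) = 0.3252 * 0.6748
I = 0.2194

0.2194


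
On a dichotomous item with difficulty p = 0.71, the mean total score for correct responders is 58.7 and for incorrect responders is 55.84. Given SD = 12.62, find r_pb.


q = 1 - p = 0.29
rpb = ((M1 - M0) / SD) * sqrt(p * q)
rpb = ((58.7 - 55.84) / 12.62) * sqrt(0.71 * 0.29)
rpb = 0.1028

0.1028


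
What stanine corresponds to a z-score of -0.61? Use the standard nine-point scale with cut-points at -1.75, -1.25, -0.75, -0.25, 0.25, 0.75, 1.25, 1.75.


Stanine boundaries: [-1.75, -1.25, -0.75, -0.25, 0.25, 0.75, 1.25, 1.75]
z = -0.61
Check each boundary:
  z >= -1.75 -> could be stanine 2
  z >= -1.25 -> could be stanine 3
  z >= -0.75 -> could be stanine 4
  z < -0.25
  z < 0.25
  z < 0.75
  z < 1.25
  z < 1.75
Highest qualifying boundary gives stanine = 4

4


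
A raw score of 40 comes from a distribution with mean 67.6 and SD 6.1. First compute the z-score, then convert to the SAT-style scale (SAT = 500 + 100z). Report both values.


z = (X - mean) / SD = (40 - 67.6) / 6.1
z = -27.6 / 6.1
z = -4.5246
SAT-scale = SAT = 500 + 100z
Carry z at full precision (z = -27.6 / 6.1) into the conversion:
SAT-scale = 500 + 100 * (-27.6 / 6.1) = 500 + -2760 / 6.1
SAT-scale = 500 + -452.459
SAT-scale = 47.541

47.541


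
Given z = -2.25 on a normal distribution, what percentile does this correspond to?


CDF(z) = 0.5 * (1 + erf(z/sqrt(2)))
erf(-1.591) = -0.9756
CDF = 0.0122
Percentile rank = 0.0122 * 100 = 1.22

1.22


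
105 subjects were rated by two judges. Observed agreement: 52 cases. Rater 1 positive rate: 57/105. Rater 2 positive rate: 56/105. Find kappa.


P_o = 52/105 = 0.495238
P_e = (57*56 + 48*49) / 11025 = 0.502857
kappa = (P_o - P_e) / (1 - P_e)
kappa = (0.495238 - 0.502857) / (1 - 0.502857)
kappa = -0.0153

-0.0153


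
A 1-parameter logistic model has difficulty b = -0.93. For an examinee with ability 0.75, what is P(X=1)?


theta - b = 0.75 - -0.93 = 1.68
exp(-(theta - b)) = exp(-1.68) = 0.1864
P = 1 / (1 + 0.1864)
P = 0.8429

0.8429


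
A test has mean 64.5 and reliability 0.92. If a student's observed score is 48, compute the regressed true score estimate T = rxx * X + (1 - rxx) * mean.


T_est = rxx * X + (1 - rxx) * mean
T_est = 0.92 * 48 + 0.08 * 64.5
T_est = 44.16 + 5.16
T_est = 49.32

49.32


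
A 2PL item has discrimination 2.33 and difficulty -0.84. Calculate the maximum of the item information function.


For 2PL, max info at theta = b = -0.84
I_max = a^2 / 4 = 2.33^2 / 4
= 5.4289 / 4
I_max = 1.3572

1.3572


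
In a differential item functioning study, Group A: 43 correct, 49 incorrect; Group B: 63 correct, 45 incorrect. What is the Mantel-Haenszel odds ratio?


Odds_A = 43/49 = 0.8776
Odds_B = 63/45 = 1.4
OR = Odds_A / Odds_B = 0.8776 / 1.4
Exactly, OR = (43 * 45) / (49 * 63) = 1935 / 3087
OR = 0.6268

0.6268


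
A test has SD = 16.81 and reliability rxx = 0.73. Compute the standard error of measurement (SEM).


SEM = SD * sqrt(1 - rxx)
SEM = 16.81 * sqrt(1 - 0.73)
SEM = 16.81 * sqrt(0.27) = 16.81 * 0.519615
SEM = 8.7347

8.7347


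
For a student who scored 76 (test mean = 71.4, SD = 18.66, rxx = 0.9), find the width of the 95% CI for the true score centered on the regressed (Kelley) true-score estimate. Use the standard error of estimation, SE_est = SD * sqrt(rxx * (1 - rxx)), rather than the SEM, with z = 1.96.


True score estimate = 0.9*76 + 0.1*71.4 = 75.54
SE_est = SD * sqrt(rxx * (1 - rxx)) = 18.66 * sqrt(0.9 * 0.1) = 18.66 * sqrt(0.09) = 5.598
CI = T_est +/- z * SE_est, so width = 2 * z * SE_est = 2 * 1.96 * 5.598
Width = 21.9442

21.9442


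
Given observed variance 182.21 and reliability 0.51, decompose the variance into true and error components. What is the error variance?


var_true = rxx * var_obs = 0.51 * 182.21 = 92.9271
var_error = var_obs - var_true
var_error = 182.21 - 92.9271
var_error = 89.2829

89.2829


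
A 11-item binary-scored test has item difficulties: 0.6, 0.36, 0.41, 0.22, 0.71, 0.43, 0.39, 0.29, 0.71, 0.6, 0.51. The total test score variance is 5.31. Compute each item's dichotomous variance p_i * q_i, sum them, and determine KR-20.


For each item, compute p_i * q_i:
  Item 1: 0.6 * 0.4 = 0.24
  Item 2: 0.36 * 0.64 = 0.2304
  Item 3: 0.41 * 0.59 = 0.2419
  Item 4: 0.22 * 0.78 = 0.1716
  Item 5: 0.71 * 0.29 = 0.2059
  Item 6: 0.43 * 0.57 = 0.2451
  Item 7: 0.39 * 0.61 = 0.2379
  Item 8: 0.29 * 0.71 = 0.2059
  Item 9: 0.71 * 0.29 = 0.2059
  Item 10: 0.6 * 0.4 = 0.24
  Item 11: 0.51 * 0.49 = 0.2499
Sum(p_i * q_i) = 0.24 + 0.2304 + 0.2419 + 0.1716 + 0.2059 + 0.2451 + 0.2379 + 0.2059 + 0.2059 + 0.24 + 0.2499 = 2.4745
KR-20 = (k/(k-1)) * (1 - Sum(p_i*q_i) / Var_total)
= (11/10) * (1 - 2.4745/5.31)
= 1.1 * 0.534
KR-20 = 0.5874

0.5874


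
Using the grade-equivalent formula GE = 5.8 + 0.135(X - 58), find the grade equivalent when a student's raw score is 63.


raw - median = 63 - 58 = 5
slope * diff = 0.135 * 5 = 0.675
GE = 5.8 + 0.675
GE = 6.475

6.475


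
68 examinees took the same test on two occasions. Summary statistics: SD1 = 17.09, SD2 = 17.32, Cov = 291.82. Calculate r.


r = cov(X,Y) / (SD_X * SD_Y)
r = 291.82 / (17.09 * 17.32)
r = 291.82 / 295.9988
r = 0.9859

0.9859


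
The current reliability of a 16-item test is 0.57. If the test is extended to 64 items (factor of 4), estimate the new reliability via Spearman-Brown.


r_new = (n * rxx) / (1 + (n-1) * rxx)
r_new = (4 * 0.57) / (1 + 3 * 0.57)
r_new = 2.28 / 2.71
r_new = 0.8413

0.8413


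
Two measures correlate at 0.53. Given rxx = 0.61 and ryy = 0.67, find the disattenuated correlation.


r_corrected = rxy / sqrt(rxx * ryy)
= 0.53 / sqrt(0.61 * 0.67)
= 0.53 / sqrt(0.4087)
= 0.53 / 0.639296
r_corrected = 0.829

0.829


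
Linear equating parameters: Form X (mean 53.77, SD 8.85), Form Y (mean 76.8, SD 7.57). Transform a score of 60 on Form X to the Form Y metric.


slope = SD_Y / SD_X = 7.57 / 8.85 ~ 0.8554
intercept = mean_Y - slope * mean_X = 76.8 - (7.57 / 8.85) * 53.77 ~ 30.8069
Y = slope * X + intercept. To avoid rounding drift from the rounded slope/intercept, evaluate the equivalent form Y = mean_Y + SD_Y * (X - mean_X) / SD_X at full precision:
Y = 76.8 + 7.57 * (60 - 53.77) / 8.85
Y = 76.8 + 7.57 * 6.23 / 8.85
Y = 76.8 + 47.1611 / 8.85
Y = 76.8 + 5.3289
Y = 82.1289

82.1289


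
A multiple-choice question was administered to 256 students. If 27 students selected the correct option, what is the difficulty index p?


Item difficulty p = number correct / total examinees
p = 27 / 256
p = 0.1055

0.1055


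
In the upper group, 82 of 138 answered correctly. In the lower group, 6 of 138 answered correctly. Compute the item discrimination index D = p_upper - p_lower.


p_upper = 82/138 = 0.5942
p_lower = 6/138 = 0.0435
D = 0.5942 - 0.0435 = 0.5507

0.5507


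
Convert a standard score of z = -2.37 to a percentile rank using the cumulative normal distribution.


CDF(z) = 0.5 * (1 + erf(z/sqrt(2)))
erf(-1.6758) = -0.9822
CDF = 0.0089
Percentile rank = 0.0089 * 100 = 0.89

0.89


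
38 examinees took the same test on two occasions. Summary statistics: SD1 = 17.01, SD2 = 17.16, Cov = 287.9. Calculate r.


r = cov(X,Y) / (SD_X * SD_Y)
r = 287.9 / (17.01 * 17.16)
r = 287.9 / 291.8916
r = 0.9863

0.9863


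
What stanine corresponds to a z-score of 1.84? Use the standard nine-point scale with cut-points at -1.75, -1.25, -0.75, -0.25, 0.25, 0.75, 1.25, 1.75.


Stanine boundaries: [-1.75, -1.25, -0.75, -0.25, 0.25, 0.75, 1.25, 1.75]
z = 1.84
Check each boundary:
  z >= -1.75 -> could be stanine 2
  z >= -1.25 -> could be stanine 3
  z >= -0.75 -> could be stanine 4
  z >= -0.25 -> could be stanine 5
  z >= 0.25 -> could be stanine 6
  z >= 0.75 -> could be stanine 7
  z >= 1.25 -> could be stanine 8
  z >= 1.75 -> could be stanine 9
Highest qualifying boundary gives stanine = 9

9


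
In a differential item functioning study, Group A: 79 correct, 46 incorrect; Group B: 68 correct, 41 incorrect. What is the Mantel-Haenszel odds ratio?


Odds_A = 79/46 = 1.7174
Odds_B = 68/41 = 1.6585
OR = Odds_A / Odds_B = 1.7174 / 1.6585
Exactly, OR = (79 * 41) / (46 * 68) = 3239 / 3128
OR = 1.0355

1.0355


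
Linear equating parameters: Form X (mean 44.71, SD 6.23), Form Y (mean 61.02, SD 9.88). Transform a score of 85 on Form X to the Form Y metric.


slope = SD_Y / SD_X = 9.88 / 6.23 ~ 1.5859
intercept = mean_Y - slope * mean_X = 61.02 - (9.88 / 6.23) * 44.71 ~ -9.8845
Y = slope * X + intercept. To avoid rounding drift from the rounded slope/intercept, evaluate the equivalent form Y = mean_Y + SD_Y * (X - mean_X) / SD_X at full precision:
Y = 61.02 + 9.88 * (85 - 44.71) / 6.23
Y = 61.02 + 9.88 * 40.29 / 6.23
Y = 61.02 + 398.0652 / 6.23
Y = 61.02 + 63.8949
Y = 124.9149

124.9149


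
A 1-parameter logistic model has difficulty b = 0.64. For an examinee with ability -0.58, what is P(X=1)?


theta - b = -0.58 - 0.64 = -1.22
exp(-(theta - b)) = exp(1.22) = 3.3872
P = 1 / (1 + 3.3872)
P = 0.2279

0.2279


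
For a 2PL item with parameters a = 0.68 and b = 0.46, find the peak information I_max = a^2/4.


For 2PL, max info at theta = b = 0.46
I_max = a^2 / 4 = 0.68^2 / 4
= 0.4624 / 4
I_max = 0.1156

0.1156


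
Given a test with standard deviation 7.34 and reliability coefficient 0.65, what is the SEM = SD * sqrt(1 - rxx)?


SEM = SD * sqrt(1 - rxx)
SEM = 7.34 * sqrt(1 - 0.65)
SEM = 7.34 * sqrt(0.35) = 7.34 * 0.591608
SEM = 4.3424

4.3424


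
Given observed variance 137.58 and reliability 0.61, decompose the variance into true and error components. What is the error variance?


var_true = rxx * var_obs = 0.61 * 137.58 = 83.9238
var_error = var_obs - var_true
var_error = 137.58 - 83.9238
var_error = 53.6562

53.6562


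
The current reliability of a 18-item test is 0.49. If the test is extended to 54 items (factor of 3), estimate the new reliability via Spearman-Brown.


r_new = (n * rxx) / (1 + (n-1) * rxx)
r_new = (3 * 0.49) / (1 + 2 * 0.49)
r_new = 1.47 / 1.98
r_new = 0.7424

0.7424


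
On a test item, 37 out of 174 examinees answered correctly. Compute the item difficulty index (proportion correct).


Item difficulty p = number correct / total examinees
p = 37 / 174
p = 0.2126

0.2126


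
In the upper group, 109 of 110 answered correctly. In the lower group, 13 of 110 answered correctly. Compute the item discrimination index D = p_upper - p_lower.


p_upper = 109/110 = 0.9909
p_lower = 13/110 = 0.1182
D = 0.9909 - 0.1182 = 0.8727

0.8727


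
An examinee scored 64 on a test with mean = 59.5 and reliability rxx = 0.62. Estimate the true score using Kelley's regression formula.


T_est = rxx * X + (1 - rxx) * mean
T_est = 0.62 * 64 + 0.38 * 59.5
T_est = 39.68 + 22.61
T_est = 62.29

62.29


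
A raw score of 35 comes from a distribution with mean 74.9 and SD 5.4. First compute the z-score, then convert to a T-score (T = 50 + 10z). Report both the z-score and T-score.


z = (X - mean) / SD = (35 - 74.9) / 5.4
z = -39.9 / 5.4
z = -7.3889
T-score = T = 50 + 10z
Carry z at full precision (z = -39.9 / 5.4) into the conversion:
T-score = 50 + 10 * (-39.9 / 5.4) = 50 + -399 / 5.4
T-score = 50 + -73.8889
T-score = -23.8889

-23.8889


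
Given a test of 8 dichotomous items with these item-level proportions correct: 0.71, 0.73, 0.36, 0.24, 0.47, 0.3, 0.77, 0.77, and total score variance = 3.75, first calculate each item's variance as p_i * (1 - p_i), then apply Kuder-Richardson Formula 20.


For each item, compute p_i * q_i:
  Item 1: 0.71 * 0.29 = 0.2059
  Item 2: 0.73 * 0.27 = 0.1971
  Item 3: 0.36 * 0.64 = 0.2304
  Item 4: 0.24 * 0.76 = 0.1824
  Item 5: 0.47 * 0.53 = 0.2491
  Item 6: 0.3 * 0.7 = 0.21
  Item 7: 0.77 * 0.23 = 0.1771
  Item 8: 0.77 * 0.23 = 0.1771
Sum(p_i * q_i) = 0.2059 + 0.1971 + 0.2304 + 0.1824 + 0.2491 + 0.21 + 0.1771 + 0.1771 = 1.6291
KR-20 = (k/(k-1)) * (1 - Sum(p_i*q_i) / Var_total)
= (8/7) * (1 - 1.6291/3.75)
= 1.1429 * 0.5656
KR-20 = 0.6464

0.6464


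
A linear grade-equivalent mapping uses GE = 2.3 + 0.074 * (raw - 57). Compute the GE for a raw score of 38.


raw - median = 38 - 57 = -19
slope * diff = 0.074 * -19 = -1.406
GE = 2.3 + -1.406
GE = 0.894

0.894


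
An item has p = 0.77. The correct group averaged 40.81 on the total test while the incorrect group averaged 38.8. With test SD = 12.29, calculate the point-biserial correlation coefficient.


q = 1 - p = 0.23
rpb = ((M1 - M0) / SD) * sqrt(p * q)
rpb = ((40.81 - 38.8) / 12.29) * sqrt(0.77 * 0.23)
rpb = 0.0688

0.0688


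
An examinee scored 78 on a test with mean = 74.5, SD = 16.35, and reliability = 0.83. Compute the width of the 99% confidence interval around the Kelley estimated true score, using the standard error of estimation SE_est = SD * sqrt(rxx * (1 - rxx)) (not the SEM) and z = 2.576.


True score estimate = 0.83*78 + 0.17*74.5 = 77.405
SE_est = SD * sqrt(rxx * (1 - rxx)) = 16.35 * sqrt(0.83 * 0.17) = 16.35 * sqrt(0.1411) = 6.141596
CI = T_est +/- z * SE_est, so width = 2 * z * SE_est = 2 * 2.576 * 6.141596
Width = 31.6415

31.6415


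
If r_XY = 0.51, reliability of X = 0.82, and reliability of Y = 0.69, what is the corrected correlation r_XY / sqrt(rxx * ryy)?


r_corrected = rxy / sqrt(rxx * ryy)
= 0.51 / sqrt(0.82 * 0.69)
= 0.51 / sqrt(0.5658)
= 0.51 / 0.752197
r_corrected = 0.678

0.678


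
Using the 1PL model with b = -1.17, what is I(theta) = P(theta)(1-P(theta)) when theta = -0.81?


P = 1/(1+exp(-(-0.81--1.17))) = 0.589
I = P*(1-P) = 0.589 * 0.411
I = 0.2421

0.2421


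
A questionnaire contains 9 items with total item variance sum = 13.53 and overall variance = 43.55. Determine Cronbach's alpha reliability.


alpha = (k/(k-1)) * (1 - sum(si^2)/s_total^2)
= (9/8) * (1 - 13.53/43.55)
alpha = 0.7755

0.7755


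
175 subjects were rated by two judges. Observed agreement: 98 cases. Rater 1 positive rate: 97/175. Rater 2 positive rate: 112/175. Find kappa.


P_o = 98/175 = 0.56
P_e = (97*112 + 78*63) / 30625 = 0.5152
kappa = (P_o - P_e) / (1 - P_e)
kappa = (0.56 - 0.5152) / (1 - 0.5152)
kappa = 0.0924

0.0924


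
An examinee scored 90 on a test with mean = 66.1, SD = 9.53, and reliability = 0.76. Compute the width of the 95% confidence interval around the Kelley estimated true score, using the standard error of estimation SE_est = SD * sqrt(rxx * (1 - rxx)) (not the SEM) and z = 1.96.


True score estimate = 0.76*90 + 0.24*66.1 = 84.264
SE_est = SD * sqrt(rxx * (1 - rxx)) = 9.53 * sqrt(0.76 * 0.24) = 9.53 * sqrt(0.1824) = 4.070102
CI = T_est +/- z * SE_est, so width = 2 * z * SE_est = 2 * 1.96 * 4.070102
Width = 15.9548

15.9548


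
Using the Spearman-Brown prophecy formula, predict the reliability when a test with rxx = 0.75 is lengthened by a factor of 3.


r_new = (n * rxx) / (1 + (n-1) * rxx)
r_new = (3 * 0.75) / (1 + 2 * 0.75)
r_new = 2.25 / 2.5
r_new = 0.9

0.9


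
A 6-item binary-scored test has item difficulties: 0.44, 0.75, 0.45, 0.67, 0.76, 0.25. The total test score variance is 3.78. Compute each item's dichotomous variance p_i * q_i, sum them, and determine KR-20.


For each item, compute p_i * q_i:
  Item 1: 0.44 * 0.56 = 0.2464
  Item 2: 0.75 * 0.25 = 0.1875
  Item 3: 0.45 * 0.55 = 0.2475
  Item 4: 0.67 * 0.33 = 0.2211
  Item 5: 0.76 * 0.24 = 0.1824
  Item 6: 0.25 * 0.75 = 0.1875
Sum(p_i * q_i) = 0.2464 + 0.1875 + 0.2475 + 0.2211 + 0.1824 + 0.1875 = 1.2724
KR-20 = (k/(k-1)) * (1 - Sum(p_i*q_i) / Var_total)
= (6/5) * (1 - 1.2724/3.78)
= 1.2 * 0.6634
KR-20 = 0.7961

0.7961


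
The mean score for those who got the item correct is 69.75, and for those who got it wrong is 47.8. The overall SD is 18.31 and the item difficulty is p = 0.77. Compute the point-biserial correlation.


q = 1 - p = 0.23
rpb = ((M1 - M0) / SD) * sqrt(p * q)
rpb = ((69.75 - 47.8) / 18.31) * sqrt(0.77 * 0.23)
rpb = 0.5045

0.5045


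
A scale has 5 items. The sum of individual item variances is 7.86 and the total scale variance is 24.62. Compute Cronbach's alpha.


alpha = (k/(k-1)) * (1 - sum(si^2)/s_total^2)
= (5/4) * (1 - 7.86/24.62)
alpha = 0.8509

0.8509


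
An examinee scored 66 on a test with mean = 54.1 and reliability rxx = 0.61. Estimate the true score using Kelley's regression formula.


T_est = rxx * X + (1 - rxx) * mean
T_est = 0.61 * 66 + 0.39 * 54.1
T_est = 40.26 + 21.099
T_est = 61.359

61.359


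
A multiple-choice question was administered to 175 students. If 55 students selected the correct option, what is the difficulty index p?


Item difficulty p = number correct / total examinees
p = 55 / 175
p = 0.3143

0.3143


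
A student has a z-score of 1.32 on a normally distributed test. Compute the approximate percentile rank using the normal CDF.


CDF(z) = 0.5 * (1 + erf(z/sqrt(2)))
erf(0.9334) = 0.8132
CDF = 0.9066
Percentile rank = 0.9066 * 100 = 90.66

90.66


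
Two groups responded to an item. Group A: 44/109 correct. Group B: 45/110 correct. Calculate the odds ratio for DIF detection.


Odds_A = 44/65 = 0.6769
Odds_B = 45/65 = 0.6923
OR = Odds_A / Odds_B = 0.6769 / 0.6923
Exactly, OR = (44 * 65) / (65 * 45) = 2860 / 2925
OR = 0.9778

0.9778


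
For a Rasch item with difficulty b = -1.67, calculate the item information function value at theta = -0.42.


P = 1/(1+exp(-(-0.42--1.67))) = 0.7773
I = P*(1-P) = 0.7773 * 0.2227
I = 0.1731

0.1731


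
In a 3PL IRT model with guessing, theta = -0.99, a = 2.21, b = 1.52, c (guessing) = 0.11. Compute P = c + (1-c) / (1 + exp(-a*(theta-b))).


logit = 2.21*(-0.99 - 1.52) = -5.5471
P* = 1/(1 + exp(--5.5471)) = 0.0039
P = 0.11 + (1 - 0.11) * 0.0039
P = 0.1135

0.1135


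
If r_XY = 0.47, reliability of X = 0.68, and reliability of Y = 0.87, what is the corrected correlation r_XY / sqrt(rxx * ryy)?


r_corrected = rxy / sqrt(rxx * ryy)
= 0.47 / sqrt(0.68 * 0.87)
= 0.47 / sqrt(0.5916)
= 0.47 / 0.769155
r_corrected = 0.6111

0.6111


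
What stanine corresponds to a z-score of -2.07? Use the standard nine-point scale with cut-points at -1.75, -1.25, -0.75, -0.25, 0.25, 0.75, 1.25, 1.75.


Stanine boundaries: [-1.75, -1.25, -0.75, -0.25, 0.25, 0.75, 1.25, 1.75]
z = -2.07
Check each boundary:
  z < -1.75
  z < -1.25
  z < -0.75
  z < -0.25
  z < 0.25
  z < 0.75
  z < 1.25
  z < 1.75
Highest qualifying boundary gives stanine = 1

1


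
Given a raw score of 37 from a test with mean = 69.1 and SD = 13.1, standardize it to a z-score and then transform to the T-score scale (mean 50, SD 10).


z = (X - mean) / SD = (37 - 69.1) / 13.1
z = -32.1 / 13.1
z = -2.4504
T-score = T = 50 + 10z
Carry z at full precision (z = -32.1 / 13.1) into the conversion:
T-score = 50 + 10 * (-32.1 / 13.1) = 50 + -321 / 13.1
T-score = 50 + -24.5038
T-score = 25.4962

25.4962


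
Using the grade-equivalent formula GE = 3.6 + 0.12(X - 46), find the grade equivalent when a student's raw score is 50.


raw - median = 50 - 46 = 4
slope * diff = 0.12 * 4 = 0.48
GE = 3.6 + 0.48
GE = 4.08

4.08


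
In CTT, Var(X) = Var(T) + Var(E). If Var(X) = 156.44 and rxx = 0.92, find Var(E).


var_true = rxx * var_obs = 0.92 * 156.44 = 143.9248
var_error = var_obs - var_true
var_error = 156.44 - 143.9248
var_error = 12.5152

12.5152


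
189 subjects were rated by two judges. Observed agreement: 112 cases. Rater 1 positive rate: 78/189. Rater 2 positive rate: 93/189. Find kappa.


P_o = 112/189 = 0.592593
P_e = (78*93 + 111*96) / 35721 = 0.501386
kappa = (P_o - P_e) / (1 - P_e)
kappa = (0.592593 - 0.501386) / (1 - 0.501386)
kappa = 0.1829

0.1829


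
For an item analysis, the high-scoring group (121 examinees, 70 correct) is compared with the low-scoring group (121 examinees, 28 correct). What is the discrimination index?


p_upper = 70/121 = 0.5785
p_lower = 28/121 = 0.2314
D = 0.5785 - 0.2314 = 0.3471

0.3471


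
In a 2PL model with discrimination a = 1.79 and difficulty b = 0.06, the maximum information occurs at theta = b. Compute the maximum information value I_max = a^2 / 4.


For 2PL, max info at theta = b = 0.06
I_max = a^2 / 4 = 1.79^2 / 4
= 3.2041 / 4
I_max = 0.801

0.801


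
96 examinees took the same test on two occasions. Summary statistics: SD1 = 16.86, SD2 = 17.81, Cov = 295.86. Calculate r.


r = cov(X,Y) / (SD_X * SD_Y)
r = 295.86 / (16.86 * 17.81)
r = 295.86 / 300.2766
r = 0.9853

0.9853
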